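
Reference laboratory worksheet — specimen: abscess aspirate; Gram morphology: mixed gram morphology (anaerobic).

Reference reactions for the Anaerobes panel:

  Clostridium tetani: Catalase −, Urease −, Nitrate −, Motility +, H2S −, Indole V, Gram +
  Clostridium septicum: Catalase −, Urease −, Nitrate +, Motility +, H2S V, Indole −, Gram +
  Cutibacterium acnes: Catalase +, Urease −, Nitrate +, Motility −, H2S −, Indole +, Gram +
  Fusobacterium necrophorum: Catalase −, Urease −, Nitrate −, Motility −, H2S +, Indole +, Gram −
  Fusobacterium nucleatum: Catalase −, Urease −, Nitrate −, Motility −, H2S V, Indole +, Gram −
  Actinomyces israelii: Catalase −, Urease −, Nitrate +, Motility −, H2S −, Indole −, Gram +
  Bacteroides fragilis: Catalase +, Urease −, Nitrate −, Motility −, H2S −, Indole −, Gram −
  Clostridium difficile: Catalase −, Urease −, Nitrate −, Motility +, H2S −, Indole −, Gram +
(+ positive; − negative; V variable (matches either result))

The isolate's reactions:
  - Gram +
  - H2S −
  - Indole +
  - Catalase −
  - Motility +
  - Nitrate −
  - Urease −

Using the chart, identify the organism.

Clostridium tetani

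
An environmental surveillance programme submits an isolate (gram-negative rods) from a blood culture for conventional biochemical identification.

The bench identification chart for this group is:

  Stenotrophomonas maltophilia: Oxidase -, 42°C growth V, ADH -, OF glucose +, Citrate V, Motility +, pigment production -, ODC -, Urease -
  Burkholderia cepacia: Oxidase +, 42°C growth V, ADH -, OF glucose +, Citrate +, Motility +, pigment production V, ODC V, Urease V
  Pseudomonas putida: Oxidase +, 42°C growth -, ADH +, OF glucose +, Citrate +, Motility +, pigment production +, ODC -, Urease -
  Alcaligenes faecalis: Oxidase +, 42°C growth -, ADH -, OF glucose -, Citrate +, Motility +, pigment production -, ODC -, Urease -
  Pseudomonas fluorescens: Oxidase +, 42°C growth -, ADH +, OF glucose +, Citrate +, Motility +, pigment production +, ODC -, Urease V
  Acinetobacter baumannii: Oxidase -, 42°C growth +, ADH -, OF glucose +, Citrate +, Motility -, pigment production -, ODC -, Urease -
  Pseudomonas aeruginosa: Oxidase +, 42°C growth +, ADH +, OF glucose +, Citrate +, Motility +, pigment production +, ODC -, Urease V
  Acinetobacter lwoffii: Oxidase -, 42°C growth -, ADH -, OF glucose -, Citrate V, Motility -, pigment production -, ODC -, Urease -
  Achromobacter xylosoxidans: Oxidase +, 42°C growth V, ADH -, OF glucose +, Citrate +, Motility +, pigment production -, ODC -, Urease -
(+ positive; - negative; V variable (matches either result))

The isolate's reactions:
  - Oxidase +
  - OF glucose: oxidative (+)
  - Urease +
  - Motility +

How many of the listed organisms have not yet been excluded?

Motility +: excludes Acinetobacter baumannii, Acinetobacter lwoffii — 7 left.
OF glucose +: excludes Alcaligenes faecalis — 6 left.
Oxidase +: excludes Stenotrophomonas maltophilia — 5 left.
Urease +: excludes Pseudomonas putida, Achromobacter xylosoxidans — 3 left.
Still consistent: Burkholderia cepacia, Pseudomonas aeruginosa, Pseudomonas fluorescens.

3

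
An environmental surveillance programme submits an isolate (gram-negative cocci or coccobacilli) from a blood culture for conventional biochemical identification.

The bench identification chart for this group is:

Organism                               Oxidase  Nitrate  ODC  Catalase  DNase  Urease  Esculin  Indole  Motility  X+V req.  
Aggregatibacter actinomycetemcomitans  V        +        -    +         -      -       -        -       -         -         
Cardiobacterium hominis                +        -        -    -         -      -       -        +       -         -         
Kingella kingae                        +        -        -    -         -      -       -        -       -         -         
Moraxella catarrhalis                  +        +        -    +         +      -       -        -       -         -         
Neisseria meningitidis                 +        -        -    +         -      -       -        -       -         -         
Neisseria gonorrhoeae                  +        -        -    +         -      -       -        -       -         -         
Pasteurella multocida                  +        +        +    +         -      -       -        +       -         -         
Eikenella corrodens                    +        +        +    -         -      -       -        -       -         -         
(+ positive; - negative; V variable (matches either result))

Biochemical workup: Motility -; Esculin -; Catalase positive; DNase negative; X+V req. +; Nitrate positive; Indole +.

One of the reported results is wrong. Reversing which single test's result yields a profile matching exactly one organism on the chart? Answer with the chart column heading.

As reported, no row in the chart matches all 7 reactions.
Reversing Catalase → still no organism matches.
Reversing Nitrate → still no organism matches.
Reversing Indole → still no organism matches.
Reversing X+V req. (to -) → unique match: Pasteurella multocida.
Reversing DNase → still no organism matches.
Reversing Motility → still no organism matches.
Reversing Esculin → still no organism matches.

X+V req.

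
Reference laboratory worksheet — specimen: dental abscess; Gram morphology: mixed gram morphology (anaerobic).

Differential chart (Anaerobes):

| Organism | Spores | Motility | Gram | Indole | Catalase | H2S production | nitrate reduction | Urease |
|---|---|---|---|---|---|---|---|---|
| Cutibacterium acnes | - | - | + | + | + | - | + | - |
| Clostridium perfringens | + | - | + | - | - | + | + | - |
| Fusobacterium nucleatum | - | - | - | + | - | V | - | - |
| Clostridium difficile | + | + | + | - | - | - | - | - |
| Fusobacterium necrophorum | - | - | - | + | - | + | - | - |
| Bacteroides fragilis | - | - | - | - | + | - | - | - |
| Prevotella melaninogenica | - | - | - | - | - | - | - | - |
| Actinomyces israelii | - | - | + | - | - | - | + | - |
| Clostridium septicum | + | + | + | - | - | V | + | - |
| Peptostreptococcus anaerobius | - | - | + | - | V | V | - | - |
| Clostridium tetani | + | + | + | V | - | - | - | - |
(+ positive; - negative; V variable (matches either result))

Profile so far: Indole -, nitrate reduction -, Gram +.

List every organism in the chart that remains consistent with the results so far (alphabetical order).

Gram +: excludes Fusobacterium nucleatum, Fusobacterium necrophorum, Bacteroides fragilis, Prevotella melaninogenica — 7 left.
Indole -: excludes Cutibacterium acnes — 6 left.
nitrate reduction -: excludes Clostridium perfringens, Actinomyces israelii, Clostridium septicum — 3 left.

Clostridium difficile, Clostridium tetani, Peptostreptococcus anaerobius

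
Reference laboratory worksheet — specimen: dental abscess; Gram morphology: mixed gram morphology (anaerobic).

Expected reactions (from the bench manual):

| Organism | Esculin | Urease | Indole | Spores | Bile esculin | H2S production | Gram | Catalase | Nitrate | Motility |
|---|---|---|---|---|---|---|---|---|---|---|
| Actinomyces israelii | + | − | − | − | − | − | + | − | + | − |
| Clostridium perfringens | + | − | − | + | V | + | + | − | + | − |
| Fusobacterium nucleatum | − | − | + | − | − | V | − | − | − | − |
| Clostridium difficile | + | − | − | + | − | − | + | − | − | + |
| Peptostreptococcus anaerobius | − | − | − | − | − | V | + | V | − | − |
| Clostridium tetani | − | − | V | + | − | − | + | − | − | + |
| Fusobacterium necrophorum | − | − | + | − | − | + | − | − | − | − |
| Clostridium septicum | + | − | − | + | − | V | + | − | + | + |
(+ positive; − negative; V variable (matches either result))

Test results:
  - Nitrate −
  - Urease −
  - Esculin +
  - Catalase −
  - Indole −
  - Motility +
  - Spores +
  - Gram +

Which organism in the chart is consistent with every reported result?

Clostridium difficile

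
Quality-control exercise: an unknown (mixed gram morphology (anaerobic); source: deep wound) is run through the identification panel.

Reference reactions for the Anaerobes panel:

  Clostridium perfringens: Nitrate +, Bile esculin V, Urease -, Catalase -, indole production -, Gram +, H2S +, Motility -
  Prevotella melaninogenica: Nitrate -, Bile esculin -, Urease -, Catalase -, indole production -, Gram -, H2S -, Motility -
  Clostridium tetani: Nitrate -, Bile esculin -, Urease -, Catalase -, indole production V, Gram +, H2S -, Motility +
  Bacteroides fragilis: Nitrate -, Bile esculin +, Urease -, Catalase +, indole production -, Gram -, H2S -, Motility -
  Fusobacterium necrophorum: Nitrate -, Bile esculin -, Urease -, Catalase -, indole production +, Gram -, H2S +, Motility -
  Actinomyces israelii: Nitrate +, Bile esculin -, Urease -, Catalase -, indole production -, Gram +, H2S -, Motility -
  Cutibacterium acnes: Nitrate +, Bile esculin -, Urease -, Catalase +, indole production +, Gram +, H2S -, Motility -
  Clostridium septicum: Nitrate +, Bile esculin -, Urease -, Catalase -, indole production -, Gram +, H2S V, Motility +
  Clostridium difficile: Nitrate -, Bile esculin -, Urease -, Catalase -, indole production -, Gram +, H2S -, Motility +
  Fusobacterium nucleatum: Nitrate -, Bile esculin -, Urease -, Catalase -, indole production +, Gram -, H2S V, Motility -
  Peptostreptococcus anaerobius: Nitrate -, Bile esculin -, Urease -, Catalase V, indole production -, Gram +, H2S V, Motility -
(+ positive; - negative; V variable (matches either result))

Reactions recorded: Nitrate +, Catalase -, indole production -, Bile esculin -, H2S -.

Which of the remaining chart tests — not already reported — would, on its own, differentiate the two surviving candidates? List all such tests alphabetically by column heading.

indole production -: excludes Fusobacterium necrophorum, Cutibacterium acnes, Fusobacterium nucleatum — 8 left.
H2S -: excludes Clostridium perfringens — 7 left.
Catalase -: excludes Bacteroides fragilis — 6 left.
Bile esculin -: all 6 remaining candidates are consistent.
Nitrate +: excludes Prevotella melaninogenica, Clostridium tetani, Clostridium difficile, Peptostreptococcus anaerobius — 2 left.
Two candidates remain: Actinomyces israelii and Clostridium septicum.
  Urease: - vs - — same for both, does not separate.
  Gram: + vs + — same for both, does not separate.
  Motility: Actinomyces israelii -, Clostridium septicum + — discriminates.

Motility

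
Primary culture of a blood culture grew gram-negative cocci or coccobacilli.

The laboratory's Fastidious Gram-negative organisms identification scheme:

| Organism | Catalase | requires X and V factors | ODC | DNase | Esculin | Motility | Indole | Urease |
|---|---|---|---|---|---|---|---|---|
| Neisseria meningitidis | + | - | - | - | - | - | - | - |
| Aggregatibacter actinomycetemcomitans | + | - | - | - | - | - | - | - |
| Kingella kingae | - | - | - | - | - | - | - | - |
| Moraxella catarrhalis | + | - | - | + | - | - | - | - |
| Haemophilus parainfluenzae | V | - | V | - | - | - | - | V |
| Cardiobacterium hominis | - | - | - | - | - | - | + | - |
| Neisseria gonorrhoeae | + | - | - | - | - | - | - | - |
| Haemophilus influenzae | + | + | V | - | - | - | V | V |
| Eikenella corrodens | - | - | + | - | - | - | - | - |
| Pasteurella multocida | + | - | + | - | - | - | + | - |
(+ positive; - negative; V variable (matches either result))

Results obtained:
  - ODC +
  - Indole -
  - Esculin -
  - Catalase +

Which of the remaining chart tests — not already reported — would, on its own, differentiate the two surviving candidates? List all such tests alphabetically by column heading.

requires X and V factors

Esculin -: all 10 remaining candidates are consistent.
Catalase +: excludes Kingella kingae, Cardiobacterium hominis, Eikenella corrodens — 7 left.
Indole -: excludes Pasteurella multocida — 6 left.
ODC +: excludes Neisseria meningitidis, Aggregatibacter actinomycetemcomitans, Moraxella catarrhalis, Neisseria gonorrhoeae — 2 left.
Two candidates remain: Haemophilus influenzae and Haemophilus parainfluenzae.
  requires X and V factors: Haemophilus influenzae +, Haemophilus parainfluenzae - — discriminates.
  DNase: - vs - — same for both, does not separate.
  Motility: - vs - — same for both, does not separate.
  Urease: V vs V — variable for at least one, does not separate.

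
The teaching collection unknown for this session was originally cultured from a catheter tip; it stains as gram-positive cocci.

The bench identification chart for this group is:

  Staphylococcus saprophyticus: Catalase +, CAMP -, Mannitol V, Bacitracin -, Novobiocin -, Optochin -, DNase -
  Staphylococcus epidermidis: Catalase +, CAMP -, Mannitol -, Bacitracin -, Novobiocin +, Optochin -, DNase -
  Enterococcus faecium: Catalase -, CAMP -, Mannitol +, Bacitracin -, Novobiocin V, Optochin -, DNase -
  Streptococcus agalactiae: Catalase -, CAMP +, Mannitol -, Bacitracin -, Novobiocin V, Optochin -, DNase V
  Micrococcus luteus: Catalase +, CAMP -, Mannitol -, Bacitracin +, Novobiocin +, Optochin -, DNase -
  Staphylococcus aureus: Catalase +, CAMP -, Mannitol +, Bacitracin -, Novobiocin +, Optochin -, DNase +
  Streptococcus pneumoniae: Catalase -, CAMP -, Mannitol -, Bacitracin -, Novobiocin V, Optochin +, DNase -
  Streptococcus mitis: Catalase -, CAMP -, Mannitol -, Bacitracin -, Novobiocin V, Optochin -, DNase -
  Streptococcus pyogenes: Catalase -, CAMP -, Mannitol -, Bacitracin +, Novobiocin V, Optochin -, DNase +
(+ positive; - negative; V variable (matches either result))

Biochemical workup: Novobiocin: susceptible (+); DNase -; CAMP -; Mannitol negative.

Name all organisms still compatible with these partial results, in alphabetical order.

Novobiocin +: excludes Staphylococcus saprophyticus — 8 left.
DNase -: excludes Staphylococcus aureus, Streptococcus pyogenes — 6 left.
CAMP -: excludes Streptococcus agalactiae — 5 left.
Mannitol -: excludes Enterococcus faecium — 4 left.

Micrococcus luteus, Staphylococcus epidermidis, Streptococcus mitis, Streptococcus pneumoniae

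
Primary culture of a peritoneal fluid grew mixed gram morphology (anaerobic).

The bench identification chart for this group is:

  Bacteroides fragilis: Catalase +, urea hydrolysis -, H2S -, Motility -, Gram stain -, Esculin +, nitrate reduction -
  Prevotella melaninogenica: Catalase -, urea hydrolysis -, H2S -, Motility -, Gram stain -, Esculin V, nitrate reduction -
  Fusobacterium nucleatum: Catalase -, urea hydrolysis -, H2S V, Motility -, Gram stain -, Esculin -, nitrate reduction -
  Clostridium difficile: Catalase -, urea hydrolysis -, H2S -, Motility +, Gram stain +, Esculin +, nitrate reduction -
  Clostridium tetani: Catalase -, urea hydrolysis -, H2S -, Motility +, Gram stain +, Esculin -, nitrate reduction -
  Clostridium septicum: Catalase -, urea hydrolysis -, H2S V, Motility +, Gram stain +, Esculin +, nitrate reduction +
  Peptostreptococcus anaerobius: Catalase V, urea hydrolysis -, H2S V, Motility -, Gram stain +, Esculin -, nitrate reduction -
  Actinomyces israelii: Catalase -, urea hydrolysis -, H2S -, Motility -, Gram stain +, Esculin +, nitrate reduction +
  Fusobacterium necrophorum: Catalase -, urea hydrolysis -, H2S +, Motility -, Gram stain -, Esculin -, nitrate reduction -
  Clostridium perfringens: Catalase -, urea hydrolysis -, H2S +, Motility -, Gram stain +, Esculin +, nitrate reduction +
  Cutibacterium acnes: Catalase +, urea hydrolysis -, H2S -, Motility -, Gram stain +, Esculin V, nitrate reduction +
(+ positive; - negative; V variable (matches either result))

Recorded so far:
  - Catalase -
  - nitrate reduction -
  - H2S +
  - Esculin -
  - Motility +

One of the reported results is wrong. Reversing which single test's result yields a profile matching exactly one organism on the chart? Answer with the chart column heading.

H2S

As reported, no row in the chart matches all 5 reactions.
Reversing Esculin → still no organism matches.
Reversing H2S (to -) → unique match: Clostridium tetani.
Reversing Catalase → still no organism matches.
Reversing nitrate reduction → still no organism matches.
Reversing Motility → 3 organisms match (not unique).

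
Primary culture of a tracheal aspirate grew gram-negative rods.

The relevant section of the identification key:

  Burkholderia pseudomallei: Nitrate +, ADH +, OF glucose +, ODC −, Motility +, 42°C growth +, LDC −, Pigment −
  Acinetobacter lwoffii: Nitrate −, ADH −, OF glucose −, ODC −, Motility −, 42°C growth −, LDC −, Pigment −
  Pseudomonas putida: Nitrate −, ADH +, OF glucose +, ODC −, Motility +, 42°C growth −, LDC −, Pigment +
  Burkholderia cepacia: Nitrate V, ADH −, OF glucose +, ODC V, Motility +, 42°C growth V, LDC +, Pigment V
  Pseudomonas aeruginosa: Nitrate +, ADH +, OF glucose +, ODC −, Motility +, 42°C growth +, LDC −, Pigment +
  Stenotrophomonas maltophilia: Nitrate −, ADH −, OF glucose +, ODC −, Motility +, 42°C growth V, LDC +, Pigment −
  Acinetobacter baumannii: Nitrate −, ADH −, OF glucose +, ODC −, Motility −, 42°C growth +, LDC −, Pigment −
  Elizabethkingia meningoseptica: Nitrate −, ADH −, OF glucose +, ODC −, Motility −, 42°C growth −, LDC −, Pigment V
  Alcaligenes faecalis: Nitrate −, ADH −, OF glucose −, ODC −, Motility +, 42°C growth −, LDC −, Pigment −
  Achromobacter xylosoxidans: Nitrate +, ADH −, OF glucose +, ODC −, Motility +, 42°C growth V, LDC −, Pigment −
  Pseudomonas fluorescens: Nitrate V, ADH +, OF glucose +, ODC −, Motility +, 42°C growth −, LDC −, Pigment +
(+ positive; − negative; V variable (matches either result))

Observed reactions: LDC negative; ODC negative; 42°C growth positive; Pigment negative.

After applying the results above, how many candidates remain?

Pigment −: excludes Pseudomonas putida, Pseudomonas aeruginosa, Pseudomonas fluorescens — 8 left.
ODC −: all 8 remaining candidates are consistent.
42°C growth +: excludes Acinetobacter lwoffii, Elizabethkingia meningoseptica, Alcaligenes faecalis — 5 left.
LDC −: excludes Burkholderia cepacia, Stenotrophomonas maltophilia — 3 left.
Still consistent: Achromobacter xylosoxidans, Acinetobacter baumannii, Burkholderia pseudomallei.

3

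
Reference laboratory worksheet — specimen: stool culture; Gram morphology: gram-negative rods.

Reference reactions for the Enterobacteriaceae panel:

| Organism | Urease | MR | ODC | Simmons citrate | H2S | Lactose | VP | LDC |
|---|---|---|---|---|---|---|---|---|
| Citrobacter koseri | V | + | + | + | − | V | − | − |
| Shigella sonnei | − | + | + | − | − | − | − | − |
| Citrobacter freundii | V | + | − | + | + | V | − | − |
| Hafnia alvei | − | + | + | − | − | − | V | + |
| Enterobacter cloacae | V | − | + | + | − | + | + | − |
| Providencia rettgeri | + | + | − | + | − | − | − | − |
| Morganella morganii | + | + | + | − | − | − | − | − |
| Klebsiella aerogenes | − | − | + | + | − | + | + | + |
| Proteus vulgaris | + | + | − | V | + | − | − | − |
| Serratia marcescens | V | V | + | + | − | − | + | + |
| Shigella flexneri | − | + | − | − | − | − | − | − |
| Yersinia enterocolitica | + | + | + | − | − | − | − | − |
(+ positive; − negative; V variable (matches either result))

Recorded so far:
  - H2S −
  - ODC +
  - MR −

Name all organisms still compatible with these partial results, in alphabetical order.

Enterobacter cloacae, Klebsiella aerogenes, Serratia marcescens

H2S −: excludes Citrobacter freundii, Proteus vulgaris — 10 left.
MR −: excludes 7 organisms — 3 left.
ODC +: all 3 remaining candidates are consistent.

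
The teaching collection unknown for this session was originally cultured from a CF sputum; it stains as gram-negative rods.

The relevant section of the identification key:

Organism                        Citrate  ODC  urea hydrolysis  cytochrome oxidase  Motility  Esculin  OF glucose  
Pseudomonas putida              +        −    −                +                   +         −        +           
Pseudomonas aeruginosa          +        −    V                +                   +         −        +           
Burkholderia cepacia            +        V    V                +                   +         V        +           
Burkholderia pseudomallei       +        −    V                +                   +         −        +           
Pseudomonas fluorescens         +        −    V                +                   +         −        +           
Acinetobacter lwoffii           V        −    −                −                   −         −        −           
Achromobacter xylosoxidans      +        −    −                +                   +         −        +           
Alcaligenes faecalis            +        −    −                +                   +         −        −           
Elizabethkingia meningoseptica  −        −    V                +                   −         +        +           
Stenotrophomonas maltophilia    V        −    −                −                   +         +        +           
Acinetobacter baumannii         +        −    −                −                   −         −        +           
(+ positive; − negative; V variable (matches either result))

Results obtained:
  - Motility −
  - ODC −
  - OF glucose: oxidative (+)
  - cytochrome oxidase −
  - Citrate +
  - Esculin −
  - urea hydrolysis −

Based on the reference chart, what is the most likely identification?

Acinetobacter baumannii

Citrate +: excludes Elizabethkingia meningoseptica — 10 left.
ODC −: all 10 remaining candidates are consistent.
Esculin −: excludes Stenotrophomonas maltophilia — 9 left.
cytochrome oxidase −: excludes 7 organisms — 2 left.
urea hydrolysis −: all 2 remaining candidates are consistent.
OF glucose +: excludes Acinetobacter lwoffii — 1 left.
Motility −: the one remaining candidate is consistent.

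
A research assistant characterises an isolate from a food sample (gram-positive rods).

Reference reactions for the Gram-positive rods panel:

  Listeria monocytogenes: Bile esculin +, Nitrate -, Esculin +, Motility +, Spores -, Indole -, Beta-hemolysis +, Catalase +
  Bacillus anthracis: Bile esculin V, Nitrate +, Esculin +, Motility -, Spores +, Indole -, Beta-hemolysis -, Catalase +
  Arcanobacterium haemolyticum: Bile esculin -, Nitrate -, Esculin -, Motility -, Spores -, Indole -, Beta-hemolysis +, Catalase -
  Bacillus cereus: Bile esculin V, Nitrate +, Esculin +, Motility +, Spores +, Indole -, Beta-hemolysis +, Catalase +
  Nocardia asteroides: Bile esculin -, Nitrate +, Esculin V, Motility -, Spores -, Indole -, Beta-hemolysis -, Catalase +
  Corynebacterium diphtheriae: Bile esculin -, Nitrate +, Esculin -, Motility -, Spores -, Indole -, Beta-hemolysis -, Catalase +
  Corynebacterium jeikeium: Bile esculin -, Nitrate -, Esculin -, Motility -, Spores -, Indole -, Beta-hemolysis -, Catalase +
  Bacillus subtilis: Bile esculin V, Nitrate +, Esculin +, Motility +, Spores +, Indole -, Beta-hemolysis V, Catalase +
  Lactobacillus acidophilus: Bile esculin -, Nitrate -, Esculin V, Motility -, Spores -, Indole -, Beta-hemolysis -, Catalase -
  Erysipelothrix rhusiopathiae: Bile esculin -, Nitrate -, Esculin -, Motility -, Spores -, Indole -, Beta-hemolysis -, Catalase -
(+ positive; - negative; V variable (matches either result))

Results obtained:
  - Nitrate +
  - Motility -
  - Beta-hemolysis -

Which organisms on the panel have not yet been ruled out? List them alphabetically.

Bacillus anthracis, Corynebacterium diphtheriae, Nocardia asteroides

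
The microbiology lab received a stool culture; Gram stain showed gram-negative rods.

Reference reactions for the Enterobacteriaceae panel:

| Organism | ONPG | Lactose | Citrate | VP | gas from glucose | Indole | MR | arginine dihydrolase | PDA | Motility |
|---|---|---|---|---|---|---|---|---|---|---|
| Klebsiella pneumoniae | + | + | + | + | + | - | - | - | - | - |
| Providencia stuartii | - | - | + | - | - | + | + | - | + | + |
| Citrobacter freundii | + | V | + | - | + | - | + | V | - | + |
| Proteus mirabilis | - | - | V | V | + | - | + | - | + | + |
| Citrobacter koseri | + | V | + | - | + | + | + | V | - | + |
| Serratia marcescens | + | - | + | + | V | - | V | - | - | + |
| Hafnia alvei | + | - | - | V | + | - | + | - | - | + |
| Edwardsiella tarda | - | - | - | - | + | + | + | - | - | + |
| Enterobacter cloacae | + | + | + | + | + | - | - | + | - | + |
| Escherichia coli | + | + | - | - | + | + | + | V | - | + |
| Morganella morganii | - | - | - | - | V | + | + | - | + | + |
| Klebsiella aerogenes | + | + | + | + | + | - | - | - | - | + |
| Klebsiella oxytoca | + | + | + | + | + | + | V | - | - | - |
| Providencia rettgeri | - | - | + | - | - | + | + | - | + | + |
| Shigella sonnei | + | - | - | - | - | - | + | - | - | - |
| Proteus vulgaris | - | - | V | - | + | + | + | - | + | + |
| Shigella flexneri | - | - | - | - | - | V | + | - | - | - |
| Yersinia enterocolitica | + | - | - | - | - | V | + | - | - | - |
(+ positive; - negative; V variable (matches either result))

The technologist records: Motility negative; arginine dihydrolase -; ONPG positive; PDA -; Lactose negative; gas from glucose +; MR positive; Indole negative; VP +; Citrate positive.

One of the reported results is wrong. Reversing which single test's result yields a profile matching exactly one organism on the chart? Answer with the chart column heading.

As reported, no row in the chart matches all 10 reactions.
Reversing VP → still no organism matches.
Reversing Lactose → still no organism matches.
Reversing Indole → still no organism matches.
Reversing PDA → still no organism matches.
Reversing Citrate → still no organism matches.
Reversing Motility (to +) → unique match: Serratia marcescens.
Reversing ONPG → still no organism matches.
Reversing gas from glucose → still no organism matches.
Reversing arginine dihydrolase → still no organism matches.
Reversing MR → still no organism matches.

Motility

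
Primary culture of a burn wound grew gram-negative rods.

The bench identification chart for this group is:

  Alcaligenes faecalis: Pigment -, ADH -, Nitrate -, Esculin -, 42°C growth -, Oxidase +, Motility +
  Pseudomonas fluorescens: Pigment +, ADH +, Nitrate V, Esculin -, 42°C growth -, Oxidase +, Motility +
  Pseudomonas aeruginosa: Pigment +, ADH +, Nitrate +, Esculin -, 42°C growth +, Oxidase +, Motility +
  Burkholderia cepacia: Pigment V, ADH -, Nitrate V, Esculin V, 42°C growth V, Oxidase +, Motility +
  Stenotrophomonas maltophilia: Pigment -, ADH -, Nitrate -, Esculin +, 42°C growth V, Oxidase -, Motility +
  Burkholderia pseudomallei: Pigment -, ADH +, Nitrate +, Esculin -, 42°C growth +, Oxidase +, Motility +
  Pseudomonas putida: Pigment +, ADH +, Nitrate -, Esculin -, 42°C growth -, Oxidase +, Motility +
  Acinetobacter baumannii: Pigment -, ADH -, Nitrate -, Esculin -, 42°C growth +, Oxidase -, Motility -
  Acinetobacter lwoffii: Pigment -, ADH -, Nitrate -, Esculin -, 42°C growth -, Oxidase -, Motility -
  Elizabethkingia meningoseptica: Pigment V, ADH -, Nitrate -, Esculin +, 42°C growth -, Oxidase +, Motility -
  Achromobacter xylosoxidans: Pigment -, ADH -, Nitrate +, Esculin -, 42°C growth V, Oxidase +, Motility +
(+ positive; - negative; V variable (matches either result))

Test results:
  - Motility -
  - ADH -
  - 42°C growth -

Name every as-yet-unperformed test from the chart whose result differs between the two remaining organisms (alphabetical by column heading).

Esculin, Oxidase

Motility -: excludes 8 organisms — 3 left.
ADH -: all 3 remaining candidates are consistent.
42°C growth -: excludes Acinetobacter baumannii — 2 left.
Two candidates remain: Acinetobacter lwoffii and Elizabethkingia meningoseptica.
  Pigment: - vs V — variable for at least one, does not separate.
  Nitrate: - vs - — same for both, does not separate.
  Esculin: Acinetobacter lwoffii -, Elizabethkingia meningoseptica + — discriminates.
  Oxidase: Acinetobacter lwoffii -, Elizabethkingia meningoseptica + — discriminates.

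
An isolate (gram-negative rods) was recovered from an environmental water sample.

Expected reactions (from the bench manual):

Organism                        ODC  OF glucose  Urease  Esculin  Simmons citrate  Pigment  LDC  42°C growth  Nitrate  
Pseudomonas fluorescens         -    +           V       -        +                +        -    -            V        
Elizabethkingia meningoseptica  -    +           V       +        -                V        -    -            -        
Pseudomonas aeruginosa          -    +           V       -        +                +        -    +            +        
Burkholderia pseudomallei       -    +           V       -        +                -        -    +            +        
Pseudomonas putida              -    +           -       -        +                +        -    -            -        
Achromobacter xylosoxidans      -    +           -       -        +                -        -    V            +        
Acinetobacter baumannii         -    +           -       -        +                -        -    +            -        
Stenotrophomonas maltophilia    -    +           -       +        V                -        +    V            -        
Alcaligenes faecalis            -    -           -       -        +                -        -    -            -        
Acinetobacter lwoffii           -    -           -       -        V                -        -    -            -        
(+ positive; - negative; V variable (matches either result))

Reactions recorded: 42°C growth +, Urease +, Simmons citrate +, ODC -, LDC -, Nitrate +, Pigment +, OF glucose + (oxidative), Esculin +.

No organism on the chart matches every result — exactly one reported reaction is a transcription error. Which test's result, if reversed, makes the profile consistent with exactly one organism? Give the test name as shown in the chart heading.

Esculin

As reported, no row in the chart matches all 9 reactions.
Reversing OF glucose → still no organism matches.
Reversing Esculin (to -) → unique match: Pseudomonas aeruginosa.
Reversing 42°C growth → still no organism matches.
Reversing Urease → still no organism matches.
Reversing Pigment → still no organism matches.
Reversing Simmons citrate → still no organism matches.
Reversing LDC → still no organism matches.
Reversing ODC → still no organism matches.
Reversing Nitrate → still no organism matches.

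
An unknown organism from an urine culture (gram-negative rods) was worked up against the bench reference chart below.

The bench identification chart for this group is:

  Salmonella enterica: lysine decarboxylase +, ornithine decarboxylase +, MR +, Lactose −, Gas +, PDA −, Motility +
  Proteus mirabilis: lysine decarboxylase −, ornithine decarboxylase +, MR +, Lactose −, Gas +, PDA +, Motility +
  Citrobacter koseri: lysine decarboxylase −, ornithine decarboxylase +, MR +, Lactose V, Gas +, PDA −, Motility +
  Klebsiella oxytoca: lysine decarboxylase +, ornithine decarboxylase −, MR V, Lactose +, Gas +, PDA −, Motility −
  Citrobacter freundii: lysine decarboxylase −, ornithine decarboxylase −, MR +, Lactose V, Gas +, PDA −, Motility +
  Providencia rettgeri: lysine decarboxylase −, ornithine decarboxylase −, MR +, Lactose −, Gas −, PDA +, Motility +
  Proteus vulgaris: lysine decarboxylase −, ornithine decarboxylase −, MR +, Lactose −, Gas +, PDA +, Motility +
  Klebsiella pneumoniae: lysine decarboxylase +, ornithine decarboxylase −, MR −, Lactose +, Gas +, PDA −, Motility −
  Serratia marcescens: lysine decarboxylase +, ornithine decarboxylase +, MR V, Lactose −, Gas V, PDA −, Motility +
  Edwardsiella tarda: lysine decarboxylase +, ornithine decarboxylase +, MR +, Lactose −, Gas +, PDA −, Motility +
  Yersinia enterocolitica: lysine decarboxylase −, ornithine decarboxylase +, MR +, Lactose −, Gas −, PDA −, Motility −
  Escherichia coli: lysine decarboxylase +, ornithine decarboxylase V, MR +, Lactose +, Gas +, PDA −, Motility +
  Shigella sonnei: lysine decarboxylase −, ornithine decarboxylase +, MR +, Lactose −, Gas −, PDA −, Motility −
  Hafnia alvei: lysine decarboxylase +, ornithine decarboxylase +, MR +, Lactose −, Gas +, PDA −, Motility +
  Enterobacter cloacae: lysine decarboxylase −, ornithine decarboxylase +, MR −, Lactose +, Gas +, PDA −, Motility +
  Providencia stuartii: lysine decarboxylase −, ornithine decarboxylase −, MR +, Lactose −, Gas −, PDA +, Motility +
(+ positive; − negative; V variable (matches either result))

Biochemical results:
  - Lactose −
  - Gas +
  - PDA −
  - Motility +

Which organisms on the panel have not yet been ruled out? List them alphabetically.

Citrobacter freundii, Citrobacter koseri, Edwardsiella tarda, Hafnia alvei, Salmonella enterica, Serratia marcescens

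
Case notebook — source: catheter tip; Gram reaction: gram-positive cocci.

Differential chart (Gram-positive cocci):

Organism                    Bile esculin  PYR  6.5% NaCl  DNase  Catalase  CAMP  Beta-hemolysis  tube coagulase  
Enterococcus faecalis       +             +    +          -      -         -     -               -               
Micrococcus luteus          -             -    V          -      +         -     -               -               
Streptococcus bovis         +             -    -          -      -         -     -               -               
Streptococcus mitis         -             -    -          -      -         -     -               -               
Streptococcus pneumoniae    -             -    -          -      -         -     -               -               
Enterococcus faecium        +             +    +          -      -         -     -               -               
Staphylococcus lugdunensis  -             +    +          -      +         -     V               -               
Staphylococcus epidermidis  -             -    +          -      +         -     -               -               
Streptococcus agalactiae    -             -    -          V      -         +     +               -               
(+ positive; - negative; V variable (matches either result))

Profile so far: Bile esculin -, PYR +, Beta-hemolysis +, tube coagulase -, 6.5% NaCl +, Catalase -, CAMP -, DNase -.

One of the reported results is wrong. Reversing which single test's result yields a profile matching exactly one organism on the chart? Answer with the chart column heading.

As reported, no row in the chart matches all 8 reactions.
Reversing PYR → still no organism matches.
Reversing Beta-hemolysis → still no organism matches.
Reversing Bile esculin → still no organism matches.
Reversing CAMP → still no organism matches.
Reversing Catalase (to +) → unique match: Staphylococcus lugdunensis.
Reversing DNase → still no organism matches.
Reversing 6.5% NaCl → still no organism matches.
Reversing tube coagulase → still no organism matches.

Catalase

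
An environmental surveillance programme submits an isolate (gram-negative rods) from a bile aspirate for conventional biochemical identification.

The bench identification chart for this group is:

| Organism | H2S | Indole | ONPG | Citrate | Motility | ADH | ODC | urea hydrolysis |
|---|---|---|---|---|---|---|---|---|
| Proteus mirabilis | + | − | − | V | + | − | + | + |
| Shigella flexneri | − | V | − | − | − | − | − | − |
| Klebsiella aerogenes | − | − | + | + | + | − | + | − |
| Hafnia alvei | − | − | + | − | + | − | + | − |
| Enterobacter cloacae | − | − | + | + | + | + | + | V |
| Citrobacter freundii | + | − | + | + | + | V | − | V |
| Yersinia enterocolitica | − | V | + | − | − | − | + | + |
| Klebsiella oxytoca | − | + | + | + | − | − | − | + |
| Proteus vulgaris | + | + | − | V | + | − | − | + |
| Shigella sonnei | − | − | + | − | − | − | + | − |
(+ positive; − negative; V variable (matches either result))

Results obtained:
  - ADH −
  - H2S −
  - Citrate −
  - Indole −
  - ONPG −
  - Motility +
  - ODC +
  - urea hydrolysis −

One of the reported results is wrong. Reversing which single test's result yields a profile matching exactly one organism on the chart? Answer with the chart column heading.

As reported, no row in the chart matches all 8 reactions.
Reversing Citrate → still no organism matches.
Reversing ONPG (to +) → unique match: Hafnia alvei.
Reversing ADH → still no organism matches.
Reversing urea hydrolysis → still no organism matches.
Reversing Indole → still no organism matches.
Reversing H2S → still no organism matches.
Reversing ODC → still no organism matches.
Reversing Motility → still no organism matches.

ONPG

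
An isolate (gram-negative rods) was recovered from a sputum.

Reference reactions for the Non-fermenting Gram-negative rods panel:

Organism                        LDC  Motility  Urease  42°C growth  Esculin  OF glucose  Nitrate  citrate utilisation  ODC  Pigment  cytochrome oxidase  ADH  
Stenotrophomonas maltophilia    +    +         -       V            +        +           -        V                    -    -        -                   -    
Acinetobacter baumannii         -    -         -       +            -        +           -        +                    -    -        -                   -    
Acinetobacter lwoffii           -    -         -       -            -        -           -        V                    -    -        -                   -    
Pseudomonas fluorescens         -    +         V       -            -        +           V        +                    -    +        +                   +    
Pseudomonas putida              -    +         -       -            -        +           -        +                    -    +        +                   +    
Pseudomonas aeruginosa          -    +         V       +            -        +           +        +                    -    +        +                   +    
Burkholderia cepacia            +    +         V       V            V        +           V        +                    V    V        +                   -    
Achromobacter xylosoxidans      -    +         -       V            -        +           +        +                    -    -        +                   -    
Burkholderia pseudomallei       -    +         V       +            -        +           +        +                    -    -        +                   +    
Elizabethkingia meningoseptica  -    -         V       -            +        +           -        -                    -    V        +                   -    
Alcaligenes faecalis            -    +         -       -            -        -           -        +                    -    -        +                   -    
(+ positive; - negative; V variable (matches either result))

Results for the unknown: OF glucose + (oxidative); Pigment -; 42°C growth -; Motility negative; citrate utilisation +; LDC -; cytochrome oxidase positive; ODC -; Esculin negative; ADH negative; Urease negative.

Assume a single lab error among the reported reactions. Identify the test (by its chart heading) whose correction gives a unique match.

As reported, no row in the chart matches all 11 reactions.
Reversing Motility (to +) → unique match: Achromobacter xylosoxidans.
Reversing Esculin → still no organism matches.
Reversing Pigment → still no organism matches.
Reversing Urease → still no organism matches.
Reversing 42°C growth → still no organism matches.
Reversing cytochrome oxidase → still no organism matches.
Reversing ODC → still no organism matches.
Reversing LDC → still no organism matches.
Reversing OF glucose → still no organism matches.
Reversing ADH → still no organism matches.
Reversing citrate utilisation → still no organism matches.

Motility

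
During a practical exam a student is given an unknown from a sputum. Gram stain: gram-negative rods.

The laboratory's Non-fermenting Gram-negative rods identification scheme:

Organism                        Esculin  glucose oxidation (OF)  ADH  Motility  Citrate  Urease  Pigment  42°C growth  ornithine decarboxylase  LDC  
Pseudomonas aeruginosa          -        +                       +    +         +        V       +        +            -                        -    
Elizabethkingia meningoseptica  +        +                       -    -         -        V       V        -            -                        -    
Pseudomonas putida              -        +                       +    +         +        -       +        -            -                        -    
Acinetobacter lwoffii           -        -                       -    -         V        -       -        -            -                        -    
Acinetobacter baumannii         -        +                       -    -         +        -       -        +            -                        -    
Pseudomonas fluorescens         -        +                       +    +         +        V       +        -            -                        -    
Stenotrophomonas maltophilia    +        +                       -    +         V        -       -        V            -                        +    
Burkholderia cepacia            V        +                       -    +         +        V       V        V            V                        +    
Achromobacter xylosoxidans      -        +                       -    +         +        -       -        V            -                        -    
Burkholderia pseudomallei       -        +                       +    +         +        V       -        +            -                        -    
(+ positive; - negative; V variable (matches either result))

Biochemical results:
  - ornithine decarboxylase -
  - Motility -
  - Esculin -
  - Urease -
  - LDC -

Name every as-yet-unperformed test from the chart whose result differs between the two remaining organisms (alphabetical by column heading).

42°C growth, glucose oxidation (OF)

LDC -: excludes Stenotrophomonas maltophilia, Burkholderia cepacia — 8 left.
ornithine decarboxylase -: all 8 remaining candidates are consistent.
Motility -: excludes 5 organisms — 3 left.
Urease -: all 3 remaining candidates are consistent.
Esculin -: excludes Elizabethkingia meningoseptica — 2 left.
Two candidates remain: Acinetobacter baumannii and Acinetobacter lwoffii.
  glucose oxidation (OF): Acinetobacter baumannii +, Acinetobacter lwoffii - — discriminates.
  ADH: - vs - — same for both, does not separate.
  Citrate: + vs V — variable for at least one, does not separate.
  Pigment: - vs - — same for both, does not separate.
  42°C growth: Acinetobacter baumannii +, Acinetobacter lwoffii - — discriminates.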